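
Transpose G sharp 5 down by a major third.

E 5

The third takes the letter from G down to E.
A major third is 4 semitones; 4 semitones down from G#5 gives E5.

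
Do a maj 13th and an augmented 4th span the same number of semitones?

No

A major thirteenth spans 21 semitones; an augmented fourth spans 6 semitones. They differ by 15.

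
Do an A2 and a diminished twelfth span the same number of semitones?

An augmented second is 3 semitones but a diminished twelfth is 18 semitones — different sizes.

No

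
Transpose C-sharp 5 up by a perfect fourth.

F-sharp 5

The fourth takes the letter from C up to F.
Moving 5 semitones up from C#5 (the size of a perfect fourth) reaches F#5.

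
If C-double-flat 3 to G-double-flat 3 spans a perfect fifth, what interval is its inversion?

The rule of nine gives the new number: 9 − 5 = 4, so a fifth becomes a fourth.
The quality also flips — perfect stays perfect — giving a perfect fourth.

P4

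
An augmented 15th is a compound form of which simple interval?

A8

Subtracting seven from the interval number removes an octave: 15 − 7 = 8.
That makes an augmented fifteenth a compound augmented octave — an octave plus an augmented octave.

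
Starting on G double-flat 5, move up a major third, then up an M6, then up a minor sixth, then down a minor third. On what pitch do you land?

Up a major third from Gbb5: Bbb5 (4 semitones up).
A major sixth up from Bbb5 is Gb6.
Up a minor sixth from Gb6: Ebb7 (8 semitones up).
A minor third down from Ebb7 is Cb7.

C flat 7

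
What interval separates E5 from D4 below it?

Descending from E5 to D4 is the same interval as ascending D4 to E5.
D to E spans two letter names (D-E), plus an octave: a ninth.
Counting semitones, D4→E5 is 14, which is the major ninth.
(Equivalently, a compound major second: a major second plus an octave.)

major ninth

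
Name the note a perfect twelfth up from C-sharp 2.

G-sharp 3

Counting five letter names plus an octave up from C lands on G.
A perfect twelfth is 19 semitones; 19 semitones up from C#2 gives G#3.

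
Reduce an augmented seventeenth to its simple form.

A3

Each octave removed subtracts seven from the number: 17 − 14 = 3.
Quality carries through unchanged, so the simple form is an augmented third.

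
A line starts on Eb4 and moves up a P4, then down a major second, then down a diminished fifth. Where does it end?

C4

Up a perfect fourth from Eb4: Ab4 (5 semitones up).
A major second down from Ab4 is Gb4.
Down a diminished fifth from Gb4: C4 (6 semitones down).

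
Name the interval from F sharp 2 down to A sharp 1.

m6

Descending from F#2 to A#1 is the same interval as ascending A#1 to F#2.
A to F spans six letter names (A-B-C-D-E-F) — that makes it a sixth of some quality.
A major sixth would be 9 semitones, but A#1 to F#2 is 8 — one semitone narrower, making it a minor sixth.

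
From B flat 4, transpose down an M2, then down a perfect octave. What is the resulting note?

A flat 3

Down a major second from Bb4: Ab4 (2 semitones down).
Ab4 down a perfect octave → Ab3 (12 semitones).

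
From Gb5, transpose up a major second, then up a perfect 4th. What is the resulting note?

Gb5 up a major second → Ab5 (2 semitones).
Ab5 up a perfect fourth → Db6 (5 semitones).

Db6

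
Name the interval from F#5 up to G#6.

major ninth

F to G spans two letter names (F-G), plus an octave, so the interval is some kind of ninth.
Counting semitones, F#5→G#6 is 14, which is the major ninth.
(Equivalently, a compound major second: a major second plus an octave.)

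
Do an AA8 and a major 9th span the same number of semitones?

A doubly augmented octave = 14 semitones = a major ninth; enharmonically equal.

Yes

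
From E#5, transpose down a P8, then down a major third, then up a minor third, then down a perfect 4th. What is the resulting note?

B3

A perfect octave down from E#5 is E#4.
E#4 down a major third → C#4 (4 semitones).
A minor third up from C#4 is E4.
A perfect fourth down from E4 is B3.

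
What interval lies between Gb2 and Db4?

G to D spans five letter names (G-A-B-C-D), plus an octave: a twelfth.
Gb2 to Db4 is 19 semitones, matching the perfect twelfth exactly, so the quality is perfect.
(Equivalently, a compound perfect fifth: a perfect fifth plus an octave.)

perfect twelfth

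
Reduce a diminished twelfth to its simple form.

Subtracting seven from the interval number removes an octave: 12 − 7 = 5.
That makes a diminished twelfth a compound diminished fifth — an octave plus a diminished fifth.

diminished 5th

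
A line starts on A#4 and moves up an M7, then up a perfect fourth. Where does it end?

A major seventh up from A#4 is G##5.
Up a perfect fourth from G##5: C##6 (5 semitones up).

C##6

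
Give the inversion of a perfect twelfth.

First reduce the compound perfect twelfth to its simple form, a perfect fifth.
Interval numbers invert to sum to nine: 5 + 4 = 9, so a fifth inverts to a fourth.
Quality inverts too: perfect stays perfect. That makes the inversion a perfect fourth.

P4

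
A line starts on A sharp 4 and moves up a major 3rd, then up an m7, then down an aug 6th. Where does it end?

D 5

Up a major third from A#4: C##5 (4 semitones up).
Up a minor seventh from C##5: B#5 (10 semitones up).
B#5 down an augmented sixth → D5 (10 semitones).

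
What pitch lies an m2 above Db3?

Ebb3

Two letter names up from D: E.
A minor second spans 1 semitone, so from Db3 the target pitch is Ebb3.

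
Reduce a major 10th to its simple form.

M3

Subtracting seven from the interval number removes an octave: 10 − 7 = 3.
Quality carries through unchanged, so the simple form is a major third.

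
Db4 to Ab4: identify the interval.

perfect fifth

D to A spans five letter names (D-E-F-G-A) — that makes it a fifth of some quality.
Db4 to Ab4 is 7 semitones, matching the perfect fifth exactly, so the quality is perfect.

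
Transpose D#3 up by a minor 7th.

Seven letter names up from D: C.
Moving 10 semitones up from D#3 (the size of a minor seventh) reaches C#4.

C#4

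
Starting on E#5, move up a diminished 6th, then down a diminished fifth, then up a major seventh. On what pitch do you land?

Up a diminished sixth from E#5: C6 (7 semitones up).
C6 down a diminished fifth → F#5 (6 semitones).
Up a major seventh from F#5: E#6 (11 semitones up).

E#6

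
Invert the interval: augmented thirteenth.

First reduce the compound augmented thirteenth to its simple form, an augmented sixth.
The rule of nine gives the new number: 9 − 6 = 3, so a sixth becomes a third.
The quality also flips — augmented becomes diminished — giving a diminished third.

diminished third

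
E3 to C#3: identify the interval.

minor 3rd

Descending from E3 to C#3 is the same interval as ascending C#3 to E3.
C to E spans three letter names (C-D-E), so the interval is some kind of third.
At 3 semitones, C#3→E3 falls one short of a major third: minor.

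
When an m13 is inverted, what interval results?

First reduce the compound minor thirteenth to its simple form, a minor sixth.
Interval numbers invert to sum to nine: 6 + 3 = 9, so a sixth inverts to a third.
And minor becomes major under inversion, so we get a major third.

M3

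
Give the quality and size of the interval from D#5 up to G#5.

D to G spans four letter names (D-E-F-G), so the interval is some kind of fourth.
The perfect fourth spans 5 semitones, and D#5 to G#5 is exactly 5 semitones — so this is a perfect fourth.

perfect fourth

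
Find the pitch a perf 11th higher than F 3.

B-flat 4

Counting four letter names plus an octave up from F lands on B.
A perfect eleventh spans 17 semitones, so from F3 the target pitch is Bb4.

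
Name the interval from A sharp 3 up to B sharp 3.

M2

A to B spans two letter names (A-B), so the interval is some kind of second.
The major second spans 2 semitones, and A#3 to B#3 is exactly 2 semitones — so this is a major second.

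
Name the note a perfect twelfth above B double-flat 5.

Five letters up from B (plus an octave) reaches F.
Moving 19 semitones up from Bbb5 (the size of a perfect twelfth) reaches Fb7.

F flat 7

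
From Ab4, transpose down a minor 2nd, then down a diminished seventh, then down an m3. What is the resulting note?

Down a minor second from Ab4: G4 (1 semitone down).
Down a diminished seventh from G4: A#3 (9 semitones down).
Down a minor third from A#3: F##3 (3 semitones down).

F##3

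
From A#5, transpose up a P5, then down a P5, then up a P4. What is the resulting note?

D#6

A#5 up a perfect fifth → E#6 (7 semitones).
A perfect fifth down from E#6 is A#5.
Up a perfect fourth from A#5: D#6 (5 semitones up).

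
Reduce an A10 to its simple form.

augmented 3rd

Each octave removed subtracts seven from the number: 10 − 7 = 3.
Quality carries through unchanged, so the simple form is an augmented third.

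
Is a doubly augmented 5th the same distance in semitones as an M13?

No

A doubly augmented fifth spans 9 semitones; a major thirteenth spans 21 semitones. They differ by 12.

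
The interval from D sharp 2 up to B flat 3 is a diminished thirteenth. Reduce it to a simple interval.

diminished sixth

Take out an octave (7 from the number): 13 − 7 = 6.
That makes a diminished thirteenth a compound diminished sixth — an octave plus a diminished sixth.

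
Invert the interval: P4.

P5

The rule of nine gives the new number: 9 − 4 = 5, so a fourth becomes a fifth.
And perfect stays perfect under inversion, so we get a perfect fifth.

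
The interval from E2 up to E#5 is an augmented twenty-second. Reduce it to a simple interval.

A8

Take out 2 octaves (14 from the number): 22 − 14 = 8.
That makes an augmented twenty-second a compound augmented octave — 2 octaves plus an augmented octave.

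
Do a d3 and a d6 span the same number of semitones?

A diminished third is 2 semitones but a diminished sixth is 7 semitones — different sizes.

No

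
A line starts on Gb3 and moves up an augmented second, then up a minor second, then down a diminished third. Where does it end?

G#3

Up an augmented second from Gb3: A3 (3 semitones up).
Up a minor second from A3: Bb3 (1 semitone up).
Down a diminished third from Bb3: G#3 (2 semitones down).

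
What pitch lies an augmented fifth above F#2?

C##3

The fifth takes the letter from F up to C.
Moving 8 semitones up from F#2 (the size of an augmented fifth) reaches C##3.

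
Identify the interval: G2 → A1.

Descending from G2 to A1 is the same interval as ascending A1 to G2.
A to G spans seven letter names (A-B-C-D-E-F-G): a seventh.
A1 to G2 is 10 semitones, a half step short of the major seventh (11), so this is minor.

minor seventh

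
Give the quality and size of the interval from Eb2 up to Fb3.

m9

E to F spans two letter names (E-F), plus an octave, so the interval is some kind of ninth.
Eb2 to Fb3 is 13 semitones, a half step short of the major ninth (14), so this is minor.
(Equivalently, a compound minor second: a minor second plus an octave.)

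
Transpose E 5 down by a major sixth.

G 4

The sixth takes the letter from E down to G.
A major sixth spans 9 semitones, so from E5 the target pitch is G4.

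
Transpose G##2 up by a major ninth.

The ninth's letter: G up two letter names plus an octave → A.
A major ninth spans 14 semitones, so from G##2 the target pitch is A##3.

A##3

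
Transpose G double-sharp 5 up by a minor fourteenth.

F double-sharp 7

Counting seven letter names plus an octave up from G lands on F.
A minor fourteenth is 22 semitones; 22 semitones up from G##5 gives F##7.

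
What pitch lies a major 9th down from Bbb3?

Counting two letter names plus an octave down from B lands on A.
A major ninth spans 14 semitones, so from Bbb3 the target pitch is Abb2.

Abb2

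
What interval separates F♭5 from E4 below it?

Descending from Fb5 to E4 is the same interval as ascending E4 to Fb5.
E to F spans two letter names (E-F), plus an octave: a ninth.
The major ninth is 14 semitones; here we have 12, two semitones narrower: diminished.

diminished 9th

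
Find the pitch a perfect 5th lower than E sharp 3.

A sharp 2

Five letter names down from E: A.
A perfect fifth spans 7 semitones, so from E#3 the target pitch is A#2.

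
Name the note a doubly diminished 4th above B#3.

Four letter names up from B: E.
Moving 3 semitones up from B#3 (the size of a doubly diminished fourth) reaches Eb4.

Eb4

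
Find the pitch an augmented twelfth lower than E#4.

Counting five letter names plus an octave down from E lands on A.
An augmented twelfth spans 20 semitones, so from E#4 the target pitch is A2.

A2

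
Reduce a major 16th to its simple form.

Each octave removed subtracts seven from the number: 16 − 14 = 2.
That makes a major sixteenth a compound major second — 2 octaves plus a major second.

major second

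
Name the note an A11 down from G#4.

Four letters down from G (plus an octave) reaches D.
An augmented eleventh is 18 semitones; 18 semitones down from G#4 gives D3.

D3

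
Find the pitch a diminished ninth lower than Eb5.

Counting two letter names plus an octave down from E lands on D.
A diminished ninth is 12 semitones; 12 semitones down from Eb5 gives D#4.

D#4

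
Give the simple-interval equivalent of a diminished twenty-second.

diminished 8th

Subtracting seven from the interval number removes an octave: 22 − 14 = 8.
So a diminished twenty-second is 2 octaves plus a diminished octave. The quality is unchanged.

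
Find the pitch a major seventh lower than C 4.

D flat 3

Counting seven letter names down from C lands on D.
A major seventh spans 11 semitones, so from C4 the target pitch is Db3.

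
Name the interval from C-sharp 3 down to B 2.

Descending from C#3 to B2 is the same interval as ascending B2 to C#3.
B to C spans two letter names (B-C) — that makes it a second of some quality.
The major second spans 2 semitones, and B2 to C#3 is exactly 2 semitones — so this is a major second.

major second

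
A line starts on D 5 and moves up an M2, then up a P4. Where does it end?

Up a major second from D5: E5 (2 semitones up).
A perfect fourth up from E5 is A5.

A 5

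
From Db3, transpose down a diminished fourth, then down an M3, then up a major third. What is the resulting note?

A2

A diminished fourth down from Db3 is A2.
A major third down from A2 is F2.
F2 up a major third → A2 (4 semitones).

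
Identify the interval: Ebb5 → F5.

augmented second

E to F spans two letter names (E-F) — that makes it a second of some quality.
A major second would be 2 semitones; Ebb5 to F5 is 3, one semitone wider, so the interval is augmented.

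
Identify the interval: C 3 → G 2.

perfect fourth

Descending from C3 to G2 is the same interval as ascending G2 to C3.
G to C spans four letter names (G-A-B-C) — that makes it a fourth of some quality.
Counting semitones, G2→C3 is 5, which is the perfect fourth.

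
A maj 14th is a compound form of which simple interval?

Subtracting seven from the interval number removes an octave: 14 − 7 = 7.
That makes a major fourteenth a compound major seventh — an octave plus a major seventh.

major seventh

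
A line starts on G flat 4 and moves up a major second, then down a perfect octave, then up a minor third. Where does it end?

C flat 4

Gb4 up a major second → Ab4 (2 semitones).
A perfect octave down from Ab4 is Ab3.
A minor third up from Ab3 is Cb4.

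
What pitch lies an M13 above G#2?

Counting six letter names plus an octave up from G lands on E.
A major thirteenth spans 21 semitones, so from G#2 the target pitch is E#4.

E#4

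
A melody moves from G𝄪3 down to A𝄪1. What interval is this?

minor fourteenth

Descending from G##3 to A##1 is the same interval as ascending A##1 to G##3.
A to G spans seven letter names (A-B-C-D-E-F-G), plus an octave — that makes it a fourteenth of some quality.
A##1 to G##3 is 22 semitones, a half step short of the major fourteenth (23), so this is minor.
(Equivalently, a compound minor seventh: a minor seventh plus an octave.)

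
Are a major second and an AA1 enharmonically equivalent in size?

Both span 2 semitones: a major second and a doubly augmented unison are the same chromatic distance.

Yes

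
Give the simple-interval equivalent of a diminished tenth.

Each octave removed subtracts seven from the number: 10 − 7 = 3.
So a diminished tenth is an octave plus a diminished third. The quality is unchanged.

diminished third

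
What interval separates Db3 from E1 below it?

diminished fourteenth

Descending from Db3 to E1 is the same interval as ascending E1 to Db3.
E to D spans seven letter names (E-F-G-A-B-C-D), plus an octave: a fourteenth.
The major fourteenth is 23 semitones; here we have 21, two semitones narrower: diminished.
(Equivalently, a compound diminished seventh: a diminished seventh plus an octave.)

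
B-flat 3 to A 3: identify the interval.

Descending from Bb3 to A3 is the same interval as ascending A3 to Bb3.
A to B spans two letter names (A-B): a second.
A major second would be 2 semitones, but A3 to Bb3 is 1 — one semitone narrower, making it a minor second.

minor 2nd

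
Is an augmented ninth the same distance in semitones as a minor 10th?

An augmented ninth spans 15 semitones, and a minor tenth also spans 15 semitones — they're enharmonic.

Yes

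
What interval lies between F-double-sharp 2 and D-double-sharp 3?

major 6th

F to D spans six letter names (F-G-A-B-C-D): a sixth.
F##2 to D##3 is 9 semitones, matching the major sixth exactly, so the quality is major.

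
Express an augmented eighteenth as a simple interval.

Subtracting seven from the interval number removes an octave: 18 − 14 = 4.
So an augmented eighteenth is 2 octaves plus an augmented fourth. The quality is unchanged.

augmented fourth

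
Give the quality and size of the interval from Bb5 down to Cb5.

major seventh

Descending from Bb5 to Cb5 is the same interval as ascending Cb5 to Bb5.
C to B spans seven letter names (C-D-E-F-G-A-B): a seventh.
Cb5 to Bb5 is 11 semitones, matching the major seventh exactly, so the quality is major.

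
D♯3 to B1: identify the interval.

Descending from D#3 to B1 is the same interval as ascending B1 to D#3.
B to D spans three letter names (B-C-D), plus an octave, so the interval is some kind of tenth.
B1 to D#3 is 16 semitones, matching the major tenth exactly, so the quality is major.
(Equivalently, a compound major third: a major third plus an octave.)

major 10th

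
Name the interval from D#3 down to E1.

major 14th

Descending from D#3 to E1 is the same interval as ascending E1 to D#3.
E to D spans seven letter names (E-F-G-A-B-C-D), plus an octave: a fourteenth.
The major fourteenth spans 23 semitones, and E1 to D#3 is exactly 23 semitones — so this is a major fourteenth.
(Equivalently, a compound major seventh: a major seventh plus an octave.)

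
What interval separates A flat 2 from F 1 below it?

m10

Descending from Ab2 to F1 is the same interval as ascending F1 to Ab2.
F to A spans three letter names (F-G-A), plus an octave, so the interval is some kind of tenth.
A major tenth would be 16 semitones, but F1 to Ab2 is 15 — one semitone narrower, making it a minor tenth.
(Equivalently, a compound minor third: a minor third plus an octave.)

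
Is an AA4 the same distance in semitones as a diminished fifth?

No

A doubly augmented fourth spans 7 semitones; a diminished fifth spans 6 semitones. They differ by 1.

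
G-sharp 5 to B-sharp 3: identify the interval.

minor 13th

Descending from G#5 to B#3 is the same interval as ascending B#3 to G#5.
B to G spans six letter names (B-C-D-E-F-G), plus an octave — that makes it a thirteenth of some quality.
A major thirteenth would be 21 semitones, but B#3 to G#5 is 20 — one semitone narrower, making it a minor thirteenth.
(Equivalently, a compound minor sixth: a minor sixth plus an octave.)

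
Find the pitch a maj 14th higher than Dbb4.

Seven letters up from D (plus an octave) reaches C.
A major fourteenth is 23 semitones; 23 semitones up from Dbb4 gives Cb6.

Cb6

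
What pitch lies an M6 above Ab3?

Six letter names up from A: F.
Moving 9 semitones up from Ab3 (the size of a major sixth) reaches F4.

F4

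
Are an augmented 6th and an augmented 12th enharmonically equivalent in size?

An augmented sixth spans 10 semitones; an augmented twelfth spans 20 semitones. They differ by 10.

No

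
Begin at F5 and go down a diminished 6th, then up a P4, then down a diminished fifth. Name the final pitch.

G##4

A diminished sixth down from F5 is A#4.
A#4 up a perfect fourth → D#5 (5 semitones).
Down a diminished fifth from D#5: G##4 (6 semitones down).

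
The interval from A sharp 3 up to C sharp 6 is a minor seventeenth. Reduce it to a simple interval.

m3

Each octave removed subtracts seven from the number: 17 − 14 = 3.
So a minor seventeenth is 2 octaves plus a minor third. The quality is unchanged.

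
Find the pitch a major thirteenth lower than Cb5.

Ebb3

The thirteenth's letter: C down six letter names plus an octave → E.
A major thirteenth spans 21 semitones, so from Cb5 the target pitch is Ebb3.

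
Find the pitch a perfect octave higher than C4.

C5

An octave keeps the letter name C, an octave up from C.
A perfect octave spans 12 semitones, so from C4 the target pitch is C5.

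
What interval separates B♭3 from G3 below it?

Descending from Bb3 to G3 is the same interval as ascending G3 to Bb3.
G to B spans three letter names (G-A-B), so the interval is some kind of third.
A major third would be 4 semitones, but G3 to Bb3 is 3 — one semitone narrower, making it a minor third.

m3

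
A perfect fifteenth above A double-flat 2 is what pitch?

A double-flat 4

A fifteenth keeps the letter name A, two octaves up from A.
A perfect fifteenth spans 24 semitones, so from Abb2 the target pitch is Abb4.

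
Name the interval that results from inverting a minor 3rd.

major 6th

Interval numbers invert to sum to nine: 3 + 6 = 9, so a third inverts to a sixth.
Quality inverts too: minor becomes major. That makes the inversion a major sixth.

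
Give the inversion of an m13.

First reduce the compound minor thirteenth to its simple form, a minor sixth.
The rule of nine gives the new number: 9 − 6 = 3, so a sixth becomes a third.
Quality inverts too: minor becomes major. That makes the inversion a major third.

major 3rd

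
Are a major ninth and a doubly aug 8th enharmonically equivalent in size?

A major ninth = 14 semitones = a doubly augmented octave; enharmonically equal.

Yes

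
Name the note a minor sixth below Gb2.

Six letter names down from G: B.
A minor sixth spans 8 semitones, so from Gb2 the target pitch is Bb1.

Bb1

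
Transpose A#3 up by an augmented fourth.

D##4

Four letter names up from A: D.
An augmented fourth spans 6 semitones, so from A#3 the target pitch is D##4.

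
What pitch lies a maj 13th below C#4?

E2

Counting six letter names plus an octave down from C lands on E.
A major thirteenth is 21 semitones; 21 semitones down from C#4 gives E2.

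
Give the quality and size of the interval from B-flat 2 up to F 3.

B to F spans five letter names (B-C-D-E-F), so the interval is some kind of fifth.
Counting semitones, Bb2→F3 is 7, which is the perfect fifth.

perfect fifth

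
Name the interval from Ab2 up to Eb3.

A to E spans five letter names (A-B-C-D-E), so the interval is some kind of fifth.
Counting semitones, Ab2→Eb3 is 7, which is the perfect fifth.

perfect fifth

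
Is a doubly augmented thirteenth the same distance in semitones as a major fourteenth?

Yes

Both span 23 semitones: a doubly augmented thirteenth and a major fourteenth are the same chromatic distance.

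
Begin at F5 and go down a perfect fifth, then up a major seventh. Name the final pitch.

A perfect fifth down from F5 is Bb4.
Up a major seventh from Bb4: A5 (11 semitones up).

A5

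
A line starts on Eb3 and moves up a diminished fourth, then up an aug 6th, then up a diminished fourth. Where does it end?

A diminished fourth up from Eb3 is Abb3.
Up an augmented sixth from Abb3: F4 (10 semitones up).
Up a diminished fourth from F4: Bbb4 (4 semitones up).

Bbb4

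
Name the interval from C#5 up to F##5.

C to F spans four letter names (C-D-E-F): a fourth.
C#5 to F##5 spans 6 semitones — one semitone wider than the perfect fourth (5) — giving an augmented fourth.

augmented fourth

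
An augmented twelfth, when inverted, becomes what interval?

First reduce the compound augmented twelfth to its simple form, an augmented fifth.
Interval numbers invert to sum to nine: 5 + 4 = 9, so a fifth inverts to a fourth.
And augmented becomes diminished under inversion, so we get a diminished fourth.

diminished 4th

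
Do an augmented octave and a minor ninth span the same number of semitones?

Yes

An augmented octave = 13 semitones = a minor ninth; enharmonically equal.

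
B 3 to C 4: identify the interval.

minor 2nd

B to C spans two letter names (B-C) — that makes it a second of some quality.
A major second would be 2 semitones, but B3 to C4 is 1 — one semitone narrower, making it a minor second.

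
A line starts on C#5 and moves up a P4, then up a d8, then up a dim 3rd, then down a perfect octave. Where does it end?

C#5 up a perfect fourth → F#5 (5 semitones).
A diminished octave up from F#5 is F6.
A diminished third up from F6 is Abb6.
Abb6 down a perfect octave → Abb5 (12 semitones).

Abb5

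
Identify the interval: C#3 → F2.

augmented 5th

Descending from C#3 to F2 is the same interval as ascending F2 to C#3.
F to C spans five letter names (F-G-A-B-C): a fifth.
F2 to C#3 spans 8 semitones — one semitone wider than the perfect fifth (7) — giving an augmented fifth.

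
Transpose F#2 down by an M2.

Counting two letter names down from F lands on E.
A major second spans 2 semitones, so from F#2 the target pitch is E2.

E2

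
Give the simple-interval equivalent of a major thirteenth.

Take out an octave (7 from the number): 13 − 7 = 6.
So a major thirteenth is an octave plus a major sixth. The quality is unchanged.

major 6th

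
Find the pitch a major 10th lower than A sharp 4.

Three letters down from A (plus an octave) reaches F.
A major tenth spans 16 semitones, so from A#4 the target pitch is F#3.

F sharp 3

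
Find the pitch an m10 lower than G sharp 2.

The tenth's letter: G down three letter names plus an octave → E.
A minor tenth spans 15 semitones, so from G#2 the target pitch is E#1.

E sharp 1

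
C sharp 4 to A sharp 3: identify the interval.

m3

Descending from C#4 to A#3 is the same interval as ascending A#3 to C#4.
A to C spans three letter names (A-B-C): a third.
A#3 to C#4 is 3 semitones, a half step short of the major third (4), so this is minor.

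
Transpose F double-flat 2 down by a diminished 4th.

C flat 2

Counting four letter names down from F lands on C.
A diminished fourth is 4 semitones; 4 semitones down from Fbb2 gives Cb2.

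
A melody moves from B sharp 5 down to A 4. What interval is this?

Descending from B#5 to A4 is the same interval as ascending A4 to B#5.
A to B spans two letter names (A-B), plus an octave — that makes it a ninth of some quality.
A4 to B#5 spans 15 semitones — one semitone wider than the major ninth (14) — giving an augmented ninth.
(Equivalently, a compound augmented second: an augmented second plus an octave.)

A9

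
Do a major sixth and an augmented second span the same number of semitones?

No

9 semitones (major sixth) vs 3 semitones (augmented second): not equal.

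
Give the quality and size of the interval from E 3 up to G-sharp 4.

major tenth

E to G spans three letter names (E-F-G), plus an octave — that makes it a tenth of some quality.
E3 to G#4 is 16 semitones, matching the major tenth exactly, so the quality is major.
(Equivalently, a compound major third: a major third plus an octave.)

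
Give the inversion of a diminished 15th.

First reduce the compound diminished fifteenth to its simple form, a diminished octave.
Inverted interval numbers add to nine, so an octave pairs with a unison (8 + 1 = 9).
Quality inverts too: diminished becomes augmented. That makes the inversion an augmented unison.

augmented unison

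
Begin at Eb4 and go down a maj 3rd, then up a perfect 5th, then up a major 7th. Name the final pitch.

F5

Eb4 down a major third → Cb4 (4 semitones).
Cb4 up a perfect fifth → Gb4 (7 semitones).
A major seventh up from Gb4 is F5.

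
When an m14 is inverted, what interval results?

M2

First reduce the compound minor fourteenth to its simple form, a minor seventh.
Interval numbers invert to sum to nine: 7 + 2 = 9, so a seventh inverts to a second.
And minor becomes major under inversion, so we get a major second.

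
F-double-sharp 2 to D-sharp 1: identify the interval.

major 10th

Descending from F##2 to D#1 is the same interval as ascending D#1 to F##2.
D to F spans three letter names (D-E-F), plus an octave — that makes it a tenth of some quality.
The major tenth spans 16 semitones, and D#1 to F##2 is exactly 16 semitones — so this is a major tenth.
(Equivalently, a compound major third: a major third plus an octave.)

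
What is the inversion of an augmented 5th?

Inverted interval numbers add to nine, so a fifth pairs with a fourth (5 + 4 = 9).
The quality also flips — augmented becomes diminished — giving a diminished fourth.

diminished fourth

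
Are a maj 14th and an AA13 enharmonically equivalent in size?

Yes

A major fourteenth = 23 semitones = a doubly augmented thirteenth; enharmonically equal.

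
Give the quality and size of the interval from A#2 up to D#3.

P4

A to D spans four letter names (A-B-C-D) — that makes it a fourth of some quality.
A#2 to D#3 is 5 semitones, matching the perfect fourth exactly, so the quality is perfect.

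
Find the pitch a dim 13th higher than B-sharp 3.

G 5

Counting six letter names plus an octave up from B lands on G.
A diminished thirteenth is 19 semitones; 19 semitones up from B#3 gives G5.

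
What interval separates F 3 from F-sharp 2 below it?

d8

Descending from F3 to F#2 is the same interval as ascending F#2 to F3.
F to F is the same letter name, plus an octave — that makes it an octave of some quality.
F#2 to F3 spans 11 semitones — one semitone narrower than the perfect octave (12) — giving a diminished octave.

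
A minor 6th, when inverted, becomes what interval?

major third

Inverted interval numbers add to nine, so a sixth pairs with a third (6 + 3 = 9).
Quality inverts too: minor becomes major. That makes the inversion a major third.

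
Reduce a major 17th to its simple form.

Each octave removed subtracts seven from the number: 17 − 14 = 3.
So a major seventeenth is 2 octaves plus a major third. The quality is unchanged.

major third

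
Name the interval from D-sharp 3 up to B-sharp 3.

M6

D to B spans six letter names (D-E-F-G-A-B) — that makes it a sixth of some quality.
Counting semitones, D#3→B#3 is 9, which is the major sixth.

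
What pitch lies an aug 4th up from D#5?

G##5

The fourth takes the letter from D up to G.
An augmented fourth is 6 semitones; 6 semitones up from D#5 gives G##5.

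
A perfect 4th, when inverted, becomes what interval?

perfect fifth

Inverted interval numbers add to nine, so a fourth pairs with a fifth (4 + 5 = 9).
The quality also flips — perfect stays perfect — giving a perfect fifth.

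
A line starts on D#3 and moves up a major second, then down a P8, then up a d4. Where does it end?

A major second up from D#3 is E#3.
E#3 down a perfect octave → E#2 (12 semitones).
Up a diminished fourth from E#2: A2 (4 semitones up).

A2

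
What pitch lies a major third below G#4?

E4

The third takes the letter from G down to E.
Moving 4 semitones down from G#4 (the size of a major third) reaches E4.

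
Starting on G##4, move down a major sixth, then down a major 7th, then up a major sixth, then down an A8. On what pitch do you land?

A2

Down a major sixth from G##4: B#3 (9 semitones down).
Down a major seventh from B#3: C#3 (11 semitones down).
A major sixth up from C#3 is A#3.
Down an augmented octave from A#3: A2 (13 semitones down).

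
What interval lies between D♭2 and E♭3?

M9

D to E spans two letter names (D-E), plus an octave, so the interval is some kind of ninth.
Db2 to Eb3 is 14 semitones, matching the major ninth exactly, so the quality is major.
(Equivalently, a compound major second: a major second plus an octave.)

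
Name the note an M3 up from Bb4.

Counting three letter names up from B lands on D.
Moving 4 semitones up from Bb4 (the size of a major third) reaches D5.

D5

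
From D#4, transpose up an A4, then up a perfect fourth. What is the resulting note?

C##5

Up an augmented fourth from D#4: G##4 (6 semitones up).
A perfect fourth up from G##4 is C##5.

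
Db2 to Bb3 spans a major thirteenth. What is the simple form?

Each octave removed subtracts seven from the number: 13 − 7 = 6.
So a major thirteenth is an octave plus a major sixth. The quality is unchanged.

major 6th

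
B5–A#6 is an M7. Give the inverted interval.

The rule of nine gives the new number: 9 − 7 = 2, so a seventh becomes a second.
Quality inverts too: major becomes minor. That makes the inversion a minor second.

minor second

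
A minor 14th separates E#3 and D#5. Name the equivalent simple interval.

minor seventh

Take out an octave (7 from the number): 14 − 7 = 7.
Quality carries through unchanged, so the simple form is a minor seventh.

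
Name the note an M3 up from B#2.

D##3

Counting three letter names up from B lands on D.
A major third spans 4 semitones, so from B#2 the target pitch is D##3.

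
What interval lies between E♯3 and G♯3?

minor third

E to G spans three letter names (E-F-G): a third.
E#3 to G#3 is 3 semitones, a half step short of the major third (4), so this is minor.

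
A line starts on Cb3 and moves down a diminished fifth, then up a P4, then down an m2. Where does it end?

A2

A diminished fifth down from Cb3 is F2.
Up a perfect fourth from F2: Bb2 (5 semitones up).
A minor second down from Bb2 is A2.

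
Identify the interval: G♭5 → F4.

Descending from Gb5 to F4 is the same interval as ascending F4 to Gb5.
F to G spans two letter names (F-G), plus an octave, so the interval is some kind of ninth.
A major ninth would be 14 semitones, but F4 to Gb5 is 13 — one semitone narrower, making it a minor ninth.
(Equivalently, a compound minor second: a minor second plus an octave.)

minor ninth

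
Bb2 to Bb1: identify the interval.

Descending from Bb2 to Bb1 is the same interval as ascending Bb1 to Bb2.
B to B is the same letter name, plus an octave, so the interval is some kind of octave.
Counting semitones, Bb1→Bb2 is 12, which is the perfect octave.

P8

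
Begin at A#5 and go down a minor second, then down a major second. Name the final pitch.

Down a minor second from A#5: G##5 (1 semitone down).
G##5 down a major second → F##5 (2 semitones).

F##5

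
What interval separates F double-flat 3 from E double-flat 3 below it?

m2

Descending from Fbb3 to Ebb3 is the same interval as ascending Ebb3 to Fbb3.
E to F spans two letter names (E-F) — that makes it a second of some quality.
Ebb3 to Fbb3 is 1 semitone, a half step short of the major second (2), so this is minor.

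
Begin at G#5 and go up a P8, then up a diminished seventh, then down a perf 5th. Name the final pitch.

Bb6

Up a perfect octave from G#5: G#6 (12 semitones up).
A diminished seventh up from G#6 is F7.
F7 down a perfect fifth → Bb6 (7 semitones).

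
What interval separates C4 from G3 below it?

P4

Descending from C4 to G3 is the same interval as ascending G3 to C4.
G to C spans four letter names (G-A-B-C) — that makes it a fourth of some quality.
G3 to C4 is 5 semitones, matching the perfect fourth exactly, so the quality is perfect.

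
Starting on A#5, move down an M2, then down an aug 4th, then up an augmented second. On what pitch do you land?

Down a major second from A#5: G#5 (2 semitones down).
G#5 down an augmented fourth → D5 (6 semitones).
An augmented second up from D5 is E#5.

E#5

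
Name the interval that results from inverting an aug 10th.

diminished 6th

First reduce the compound augmented tenth to its simple form, an augmented third.
Inverted interval numbers add to nine, so a third pairs with a sixth (3 + 6 = 9).
And augmented becomes diminished under inversion, so we get a diminished sixth.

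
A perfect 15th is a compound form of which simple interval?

perfect 8th

Take out an octave (7 from the number): 15 − 7 = 8.
That makes a perfect fifteenth a compound perfect octave — an octave plus a perfect octave.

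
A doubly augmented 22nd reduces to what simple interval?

doubly augmented octave

Take out 2 octaves (14 from the number): 22 − 14 = 8.
Quality carries through unchanged, so the simple form is a doubly augmented octave.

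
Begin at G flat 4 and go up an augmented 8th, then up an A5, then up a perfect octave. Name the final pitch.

Up an augmented octave from Gb4: G5 (13 semitones up).
Up an augmented fifth from G5: D#6 (8 semitones up).
A perfect octave up from D#6 is D#7.

D sharp 7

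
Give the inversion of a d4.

Interval numbers invert to sum to nine: 4 + 5 = 9, so a fourth inverts to a fifth.
The quality also flips — diminished becomes augmented — giving an augmented fifth.

A5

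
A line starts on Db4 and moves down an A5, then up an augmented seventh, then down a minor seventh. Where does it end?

G3

Db4 down an augmented fifth → Gbb3 (8 semitones).
An augmented seventh up from Gbb3 is F4.
A minor seventh down from F4 is G3.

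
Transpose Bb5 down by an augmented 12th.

Counting five letter names plus an octave down from B lands on E.
An augmented twelfth is 20 semitones; 20 semitones down from Bb5 gives Ebb4.

Ebb4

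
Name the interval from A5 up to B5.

A to B spans two letter names (A-B): a second.
The major second spans 2 semitones, and A5 to B5 is exactly 2 semitones — so this is a major second.

major second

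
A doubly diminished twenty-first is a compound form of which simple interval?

doubly diminished 7th

Take out 2 octaves (14 from the number): 21 − 14 = 7.
Quality carries through unchanged, so the simple form is a doubly diminished seventh.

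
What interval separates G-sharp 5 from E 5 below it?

M3

Descending from G#5 to E5 is the same interval as ascending E5 to G#5.
E to G spans three letter names (E-F-G): a third.
The major third spans 4 semitones, and E5 to G#5 is exactly 4 semitones — so this is a major third.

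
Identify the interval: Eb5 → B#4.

dd4

Descending from Eb5 to B#4 is the same interval as ascending B#4 to Eb5.
B to E spans four letter names (B-C-D-E) — that makes it a fourth of some quality.
The perfect fourth is 5 semitones; here we have 3, two semitones narrower: doubly diminished.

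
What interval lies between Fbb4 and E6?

doubly augmented fourteenth

F to E spans seven letter names (F-G-A-B-C-D-E), plus an octave, so the interval is some kind of fourteenth.
The major fourteenth is 23 semitones; here we have 25, two semitones wider: doubly augmented.
(Equivalently, a compound doubly augmented seventh: a doubly augmented seventh plus an octave.)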